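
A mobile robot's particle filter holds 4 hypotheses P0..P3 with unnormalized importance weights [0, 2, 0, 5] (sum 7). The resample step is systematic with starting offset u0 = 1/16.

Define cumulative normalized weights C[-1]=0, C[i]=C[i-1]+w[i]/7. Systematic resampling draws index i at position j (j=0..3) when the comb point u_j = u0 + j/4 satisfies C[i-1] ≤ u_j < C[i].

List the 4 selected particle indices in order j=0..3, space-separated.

C = [0, 2/7, 2/7, 1]
j=0: u_0=1/16 ∈ [0, 2/7) → index 1
j=1: u_1=5/16 ∈ [2/7, 1) → index 3
j=2: u_2=9/16 ∈ [2/7, 1) → index 3
j=3: u_3=13/16 ∈ [2/7, 1) → index 3

1 3 3 3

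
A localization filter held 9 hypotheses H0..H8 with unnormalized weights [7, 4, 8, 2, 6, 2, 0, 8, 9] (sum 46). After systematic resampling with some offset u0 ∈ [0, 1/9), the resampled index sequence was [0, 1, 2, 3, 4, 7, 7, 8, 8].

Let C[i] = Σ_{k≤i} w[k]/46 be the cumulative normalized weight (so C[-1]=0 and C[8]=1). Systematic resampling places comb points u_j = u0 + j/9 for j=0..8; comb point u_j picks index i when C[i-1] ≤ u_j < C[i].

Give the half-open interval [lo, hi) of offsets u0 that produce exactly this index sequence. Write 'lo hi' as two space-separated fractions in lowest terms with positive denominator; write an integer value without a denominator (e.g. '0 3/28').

C = [7/46, 11/46, 19/46, 21/46, 27/46, 29/46, 29/46, 37/46, 1]
j=0 picked index 0: u0 ∈ [0, 7/46)
j=1 picked index 1: u0 ∈ [17/414, 53/414)
j=2 picked index 2: u0 ∈ [7/414, 79/414)
j=3 picked index 3: u0 ∈ [11/138, 17/138)
j=4 picked index 4: u0 ∈ [5/414, 59/414)
j=5 picked index 7: u0 ∈ [31/414, 103/414)
j=6 picked index 7: u0 ∈ [-5/138, 19/138)
j=7 picked index 8: u0 ∈ [11/414, 2/9)
j=8 picked index 8: u0 ∈ [-35/414, 1/9)
intersection: [11/138, 1/9)

11/138 1/9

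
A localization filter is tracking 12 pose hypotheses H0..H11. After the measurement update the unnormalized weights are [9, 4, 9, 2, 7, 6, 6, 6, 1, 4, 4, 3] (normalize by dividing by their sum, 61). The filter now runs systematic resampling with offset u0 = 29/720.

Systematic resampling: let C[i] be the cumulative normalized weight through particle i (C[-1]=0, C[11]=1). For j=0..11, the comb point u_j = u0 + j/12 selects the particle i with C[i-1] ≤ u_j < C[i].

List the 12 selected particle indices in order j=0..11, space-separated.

C = [9/61, 13/61, 22/61, 24/61, 31/61, 37/61, 43/61, 49/61, 50/61, 54/61, 58/61, 1]
j=0: u_0=29/720 ∈ [0, 9/61) → index 0
j=1: u_1=89/720 ∈ [0, 9/61) → index 0
j=2: u_2=149/720 ∈ [9/61, 13/61) → index 1
j=3: u_3=209/720 ∈ [13/61, 22/61) → index 2
j=4: u_4=269/720 ∈ [22/61, 24/61) → index 3
j=5: u_5=329/720 ∈ [24/61, 31/61) → index 4
j=6: u_6=389/720 ∈ [31/61, 37/61) → index 5
j=7: u_7=449/720 ∈ [37/61, 43/61) → index 6
j=8: u_8=509/720 ∈ [43/61, 49/61) → index 7
j=9: u_9=569/720 ∈ [43/61, 49/61) → index 7
j=10: u_10=629/720 ∈ [50/61, 54/61) → index 9
j=11: u_11=689/720 ∈ [58/61, 1) → index 11

0 0 1 2 3 4 5 6 7 7 9 11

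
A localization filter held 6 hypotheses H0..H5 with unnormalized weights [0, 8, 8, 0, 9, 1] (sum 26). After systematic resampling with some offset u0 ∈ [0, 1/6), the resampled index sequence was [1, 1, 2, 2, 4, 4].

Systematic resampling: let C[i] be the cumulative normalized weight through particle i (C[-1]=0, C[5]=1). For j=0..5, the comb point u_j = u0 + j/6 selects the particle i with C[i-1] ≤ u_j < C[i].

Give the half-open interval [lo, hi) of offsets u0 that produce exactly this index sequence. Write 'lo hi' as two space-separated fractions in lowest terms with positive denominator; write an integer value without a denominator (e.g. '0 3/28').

0 3/26

C = [0, 4/13, 8/13, 8/13, 25/26, 1]
j=0 picked index 1: u0 ∈ [0, 4/13)
j=1 picked index 1: u0 ∈ [-1/6, 11/78)
j=2 picked index 2: u0 ∈ [-1/39, 11/39)
j=3 picked index 2: u0 ∈ [-5/26, 3/26)
j=4 picked index 4: u0 ∈ [-2/39, 23/78)
j=5 picked index 4: u0 ∈ [-17/78, 5/39)
intersection: [0, 3/26)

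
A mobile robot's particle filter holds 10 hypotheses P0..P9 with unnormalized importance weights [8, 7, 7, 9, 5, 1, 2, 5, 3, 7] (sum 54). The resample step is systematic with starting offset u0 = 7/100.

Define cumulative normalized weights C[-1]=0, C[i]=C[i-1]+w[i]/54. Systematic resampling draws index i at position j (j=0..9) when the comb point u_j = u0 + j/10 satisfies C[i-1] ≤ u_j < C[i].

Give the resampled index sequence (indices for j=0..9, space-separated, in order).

C = [4/27, 5/18, 11/27, 31/54, 2/3, 37/54, 13/18, 22/27, 47/54, 1]
j=0: u_0=7/100 ∈ [0, 4/27) → index 0
j=1: u_1=17/100 ∈ [4/27, 5/18) → index 1
j=2: u_2=27/100 ∈ [4/27, 5/18) → index 1
j=3: u_3=37/100 ∈ [5/18, 11/27) → index 2
j=4: u_4=47/100 ∈ [11/27, 31/54) → index 3
j=5: u_5=57/100 ∈ [11/27, 31/54) → index 3
j=6: u_6=67/100 ∈ [2/3, 37/54) → index 5
j=7: u_7=77/100 ∈ [13/18, 22/27) → index 7
j=8: u_8=87/100 ∈ [22/27, 47/54) → index 8
j=9: u_9=97/100 ∈ [47/54, 1) → index 9

0 1 1 2 3 3 5 7 8 9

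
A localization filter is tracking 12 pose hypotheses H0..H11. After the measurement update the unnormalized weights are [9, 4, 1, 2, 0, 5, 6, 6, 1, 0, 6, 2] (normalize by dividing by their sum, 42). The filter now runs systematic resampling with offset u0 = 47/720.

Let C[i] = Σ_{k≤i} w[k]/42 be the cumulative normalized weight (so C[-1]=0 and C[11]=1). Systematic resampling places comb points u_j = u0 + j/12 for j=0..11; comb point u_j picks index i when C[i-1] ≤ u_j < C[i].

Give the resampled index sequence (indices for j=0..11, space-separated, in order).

C = [3/14, 13/42, 1/3, 8/21, 8/21, 1/2, 9/14, 11/14, 17/21, 17/21, 20/21, 1]
j=0: u_0=47/720 ∈ [0, 3/14) → index 0
j=1: u_1=107/720 ∈ [0, 3/14) → index 0
j=2: u_2=167/720 ∈ [3/14, 13/42) → index 1
j=3: u_3=227/720 ∈ [13/42, 1/3) → index 2
j=4: u_4=287/720 ∈ [8/21, 1/2) → index 5
j=5: u_5=347/720 ∈ [8/21, 1/2) → index 5
j=6: u_6=407/720 ∈ [1/2, 9/14) → index 6
j=7: u_7=467/720 ∈ [9/14, 11/14) → index 7
j=8: u_8=527/720 ∈ [9/14, 11/14) → index 7
j=9: u_9=587/720 ∈ [17/21, 20/21) → index 10
j=10: u_10=647/720 ∈ [17/21, 20/21) → index 10
j=11: u_11=707/720 ∈ [20/21, 1) → index 11

0 0 1 2 5 5 6 7 7 10 10 11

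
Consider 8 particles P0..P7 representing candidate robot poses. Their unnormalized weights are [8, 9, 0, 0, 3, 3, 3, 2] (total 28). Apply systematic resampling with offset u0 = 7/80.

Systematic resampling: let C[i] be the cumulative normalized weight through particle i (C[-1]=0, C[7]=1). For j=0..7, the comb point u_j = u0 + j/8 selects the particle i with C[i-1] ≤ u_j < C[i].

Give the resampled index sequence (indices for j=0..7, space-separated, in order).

C = [2/7, 17/28, 17/28, 17/28, 5/7, 23/28, 13/14, 1]
j=0: u_0=7/80 ∈ [0, 2/7) → index 0
j=1: u_1=17/80 ∈ [0, 2/7) → index 0
j=2: u_2=27/80 ∈ [2/7, 17/28) → index 1
j=3: u_3=37/80 ∈ [2/7, 17/28) → index 1
j=4: u_4=47/80 ∈ [2/7, 17/28) → index 1
j=5: u_5=57/80 ∈ [17/28, 5/7) → index 4
j=6: u_6=67/80 ∈ [23/28, 13/14) → index 6
j=7: u_7=77/80 ∈ [13/14, 1) → index 7

0 0 1 1 1 4 6 7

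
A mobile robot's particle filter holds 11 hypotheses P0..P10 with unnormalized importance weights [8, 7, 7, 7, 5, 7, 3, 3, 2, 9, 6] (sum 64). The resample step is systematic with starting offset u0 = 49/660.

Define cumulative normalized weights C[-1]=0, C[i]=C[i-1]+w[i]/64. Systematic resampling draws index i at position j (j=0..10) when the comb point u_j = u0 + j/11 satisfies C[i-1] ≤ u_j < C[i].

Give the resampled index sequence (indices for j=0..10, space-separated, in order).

C = [1/8, 15/64, 11/32, 29/64, 17/32, 41/64, 11/16, 47/64, 49/64, 29/32, 1]
j=0: u_0=49/660 ∈ [0, 1/8) → index 0
j=1: u_1=109/660 ∈ [1/8, 15/64) → index 1
j=2: u_2=169/660 ∈ [15/64, 11/32) → index 2
j=3: u_3=229/660 ∈ [11/32, 29/64) → index 3
j=4: u_4=289/660 ∈ [11/32, 29/64) → index 3
j=5: u_5=349/660 ∈ [29/64, 17/32) → index 4
j=6: u_6=409/660 ∈ [17/32, 41/64) → index 5
j=7: u_7=469/660 ∈ [11/16, 47/64) → index 7
j=8: u_8=529/660 ∈ [49/64, 29/32) → index 9
j=9: u_9=589/660 ∈ [49/64, 29/32) → index 9
j=10: u_10=59/60 ∈ [29/32, 1) → index 10

0 1 2 3 3 4 5 7 9 9 10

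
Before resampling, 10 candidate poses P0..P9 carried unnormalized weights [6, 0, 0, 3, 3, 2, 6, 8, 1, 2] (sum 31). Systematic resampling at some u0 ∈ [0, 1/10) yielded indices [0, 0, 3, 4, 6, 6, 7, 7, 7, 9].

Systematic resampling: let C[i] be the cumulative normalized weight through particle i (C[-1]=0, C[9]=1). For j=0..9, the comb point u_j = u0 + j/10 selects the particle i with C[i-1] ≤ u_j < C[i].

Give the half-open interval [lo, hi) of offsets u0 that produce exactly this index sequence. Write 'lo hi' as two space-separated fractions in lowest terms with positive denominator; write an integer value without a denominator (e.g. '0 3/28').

C = [6/31, 6/31, 6/31, 9/31, 12/31, 14/31, 20/31, 28/31, 29/31, 1]
j=0 picked index 0: u0 ∈ [0, 6/31)
j=1 picked index 0: u0 ∈ [-1/10, 29/310)
j=2 picked index 3: u0 ∈ [-1/155, 14/155)
j=3 picked index 4: u0 ∈ [-3/310, 27/310)
j=4 picked index 6: u0 ∈ [8/155, 38/155)
j=5 picked index 6: u0 ∈ [-3/62, 9/62)
j=6 picked index 7: u0 ∈ [7/155, 47/155)
j=7 picked index 7: u0 ∈ [-17/310, 63/310)
j=8 picked index 7: u0 ∈ [-24/155, 16/155)
j=9 picked index 9: u0 ∈ [11/310, 1/10)
intersection: [8/155, 27/310)

8/155 27/310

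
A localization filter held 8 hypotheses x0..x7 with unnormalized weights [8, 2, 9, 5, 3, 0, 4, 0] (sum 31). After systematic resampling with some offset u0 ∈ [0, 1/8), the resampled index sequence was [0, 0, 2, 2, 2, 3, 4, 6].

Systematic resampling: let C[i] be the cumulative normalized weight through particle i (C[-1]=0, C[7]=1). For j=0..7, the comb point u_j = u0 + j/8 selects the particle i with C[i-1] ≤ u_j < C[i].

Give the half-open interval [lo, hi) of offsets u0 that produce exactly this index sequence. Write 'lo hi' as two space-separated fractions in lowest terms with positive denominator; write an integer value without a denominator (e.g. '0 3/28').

9/124 7/62

C = [8/31, 10/31, 19/31, 24/31, 27/31, 27/31, 1, 1]
j=0 picked index 0: u0 ∈ [0, 8/31)
j=1 picked index 0: u0 ∈ [-1/8, 33/248)
j=2 picked index 2: u0 ∈ [9/124, 45/124)
j=3 picked index 2: u0 ∈ [-13/248, 59/248)
j=4 picked index 2: u0 ∈ [-11/62, 7/62)
j=5 picked index 3: u0 ∈ [-3/248, 37/248)
j=6 picked index 4: u0 ∈ [3/124, 15/124)
j=7 picked index 6: u0 ∈ [-1/248, 1/8)
intersection: [9/124, 7/62)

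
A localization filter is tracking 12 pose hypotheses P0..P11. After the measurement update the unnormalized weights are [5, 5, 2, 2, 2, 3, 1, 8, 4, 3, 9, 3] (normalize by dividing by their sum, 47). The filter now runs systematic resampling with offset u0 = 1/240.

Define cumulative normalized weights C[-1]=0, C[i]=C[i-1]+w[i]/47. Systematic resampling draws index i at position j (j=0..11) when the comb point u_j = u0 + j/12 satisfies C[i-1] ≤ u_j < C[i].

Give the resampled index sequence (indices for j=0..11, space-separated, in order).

0 0 1 2 4 6 7 7 8 10 10 10

C = [5/47, 10/47, 12/47, 14/47, 16/47, 19/47, 20/47, 28/47, 32/47, 35/47, 44/47, 1]
j=0: u_0=1/240 ∈ [0, 5/47) → index 0
j=1: u_1=7/80 ∈ [0, 5/47) → index 0
j=2: u_2=41/240 ∈ [5/47, 10/47) → index 1
j=3: u_3=61/240 ∈ [10/47, 12/47) → index 2
j=4: u_4=27/80 ∈ [14/47, 16/47) → index 4
j=5: u_5=101/240 ∈ [19/47, 20/47) → index 6
j=6: u_6=121/240 ∈ [20/47, 28/47) → index 7
j=7: u_7=47/80 ∈ [20/47, 28/47) → index 7
j=8: u_8=161/240 ∈ [28/47, 32/47) → index 8
j=9: u_9=181/240 ∈ [35/47, 44/47) → index 10
j=10: u_10=67/80 ∈ [35/47, 44/47) → index 10
j=11: u_11=221/240 ∈ [35/47, 44/47) → index 10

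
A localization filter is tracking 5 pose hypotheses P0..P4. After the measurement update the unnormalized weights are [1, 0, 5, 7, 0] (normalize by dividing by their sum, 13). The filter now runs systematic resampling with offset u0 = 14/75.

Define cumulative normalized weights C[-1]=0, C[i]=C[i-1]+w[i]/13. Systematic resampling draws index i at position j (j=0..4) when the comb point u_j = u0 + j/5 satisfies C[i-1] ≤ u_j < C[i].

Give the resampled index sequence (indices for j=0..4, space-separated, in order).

2 2 3 3 3

C = [1/13, 1/13, 6/13, 1, 1]
j=0: u_0=14/75 ∈ [1/13, 6/13) → index 2
j=1: u_1=29/75 ∈ [1/13, 6/13) → index 2
j=2: u_2=44/75 ∈ [6/13, 1) → index 3
j=3: u_3=59/75 ∈ [6/13, 1) → index 3
j=4: u_4=74/75 ∈ [6/13, 1) → index 3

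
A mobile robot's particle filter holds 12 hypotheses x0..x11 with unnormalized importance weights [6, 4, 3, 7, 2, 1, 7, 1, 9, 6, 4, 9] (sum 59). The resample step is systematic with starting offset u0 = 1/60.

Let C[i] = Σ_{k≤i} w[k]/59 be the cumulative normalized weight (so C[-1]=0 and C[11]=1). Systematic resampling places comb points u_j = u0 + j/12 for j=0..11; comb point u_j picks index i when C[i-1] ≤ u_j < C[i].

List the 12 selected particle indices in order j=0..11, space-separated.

0 0 2 3 4 6 7 8 9 9 11 11

C = [6/59, 10/59, 13/59, 20/59, 22/59, 23/59, 30/59, 31/59, 40/59, 46/59, 50/59, 1]
j=0: u_0=1/60 ∈ [0, 6/59) → index 0
j=1: u_1=1/10 ∈ [0, 6/59) → index 0
j=2: u_2=11/60 ∈ [10/59, 13/59) → index 2
j=3: u_3=4/15 ∈ [13/59, 20/59) → index 3
j=4: u_4=7/20 ∈ [20/59, 22/59) → index 4
j=5: u_5=13/30 ∈ [23/59, 30/59) → index 6
j=6: u_6=31/60 ∈ [30/59, 31/59) → index 7
j=7: u_7=3/5 ∈ [31/59, 40/59) → index 8
j=8: u_8=41/60 ∈ [40/59, 46/59) → index 9
j=9: u_9=23/30 ∈ [40/59, 46/59) → index 9
j=10: u_10=17/20 ∈ [50/59, 1) → index 11
j=11: u_11=14/15 ∈ [50/59, 1) → index 11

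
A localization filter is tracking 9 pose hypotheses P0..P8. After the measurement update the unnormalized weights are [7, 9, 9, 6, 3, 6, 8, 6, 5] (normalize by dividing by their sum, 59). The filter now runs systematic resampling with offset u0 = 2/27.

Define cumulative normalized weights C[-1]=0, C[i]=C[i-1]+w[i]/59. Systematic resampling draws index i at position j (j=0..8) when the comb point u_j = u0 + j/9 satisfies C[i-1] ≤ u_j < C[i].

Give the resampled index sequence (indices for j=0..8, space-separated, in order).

C = [7/59, 16/59, 25/59, 31/59, 34/59, 40/59, 48/59, 54/59, 1]
j=0: u_0=2/27 ∈ [0, 7/59) → index 0
j=1: u_1=5/27 ∈ [7/59, 16/59) → index 1
j=2: u_2=8/27 ∈ [16/59, 25/59) → index 2
j=3: u_3=11/27 ∈ [16/59, 25/59) → index 2
j=4: u_4=14/27 ∈ [25/59, 31/59) → index 3
j=5: u_5=17/27 ∈ [34/59, 40/59) → index 5
j=6: u_6=20/27 ∈ [40/59, 48/59) → index 6
j=7: u_7=23/27 ∈ [48/59, 54/59) → index 7
j=8: u_8=26/27 ∈ [54/59, 1) → index 8

0 1 2 2 3 5 6 7 8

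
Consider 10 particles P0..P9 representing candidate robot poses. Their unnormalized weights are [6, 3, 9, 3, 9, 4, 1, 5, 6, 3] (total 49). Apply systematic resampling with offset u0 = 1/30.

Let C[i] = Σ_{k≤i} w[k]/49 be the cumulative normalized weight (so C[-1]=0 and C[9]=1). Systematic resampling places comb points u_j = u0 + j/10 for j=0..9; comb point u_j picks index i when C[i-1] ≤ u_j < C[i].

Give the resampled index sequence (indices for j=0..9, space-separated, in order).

0 1 2 2 4 4 5 7 8 8

C = [6/49, 9/49, 18/49, 3/7, 30/49, 34/49, 5/7, 40/49, 46/49, 1]
j=0: u_0=1/30 ∈ [0, 6/49) → index 0
j=1: u_1=2/15 ∈ [6/49, 9/49) → index 1
j=2: u_2=7/30 ∈ [9/49, 18/49) → index 2
j=3: u_3=1/3 ∈ [9/49, 18/49) → index 2
j=4: u_4=13/30 ∈ [3/7, 30/49) → index 4
j=5: u_5=8/15 ∈ [3/7, 30/49) → index 4
j=6: u_6=19/30 ∈ [30/49, 34/49) → index 5
j=7: u_7=11/15 ∈ [5/7, 40/49) → index 7
j=8: u_8=5/6 ∈ [40/49, 46/49) → index 8
j=9: u_9=14/15 ∈ [40/49, 46/49) → index 8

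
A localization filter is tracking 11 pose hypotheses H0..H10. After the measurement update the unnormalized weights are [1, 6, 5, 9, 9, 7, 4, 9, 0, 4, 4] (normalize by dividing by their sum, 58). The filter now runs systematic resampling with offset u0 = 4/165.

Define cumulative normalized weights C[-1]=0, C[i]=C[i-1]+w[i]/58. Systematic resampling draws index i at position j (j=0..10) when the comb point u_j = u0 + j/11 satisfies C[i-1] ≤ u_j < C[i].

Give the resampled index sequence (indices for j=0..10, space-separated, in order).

1 1 2 3 4 4 5 6 7 7 10

C = [1/58, 7/58, 6/29, 21/58, 15/29, 37/58, 41/58, 25/29, 25/29, 27/29, 1]
j=0: u_0=4/165 ∈ [1/58, 7/58) → index 1
j=1: u_1=19/165 ∈ [1/58, 7/58) → index 1
j=2: u_2=34/165 ∈ [7/58, 6/29) → index 2
j=3: u_3=49/165 ∈ [6/29, 21/58) → index 3
j=4: u_4=64/165 ∈ [21/58, 15/29) → index 4
j=5: u_5=79/165 ∈ [21/58, 15/29) → index 4
j=6: u_6=94/165 ∈ [15/29, 37/58) → index 5
j=7: u_7=109/165 ∈ [37/58, 41/58) → index 6
j=8: u_8=124/165 ∈ [41/58, 25/29) → index 7
j=9: u_9=139/165 ∈ [41/58, 25/29) → index 7
j=10: u_10=14/15 ∈ [27/29, 1) → index 10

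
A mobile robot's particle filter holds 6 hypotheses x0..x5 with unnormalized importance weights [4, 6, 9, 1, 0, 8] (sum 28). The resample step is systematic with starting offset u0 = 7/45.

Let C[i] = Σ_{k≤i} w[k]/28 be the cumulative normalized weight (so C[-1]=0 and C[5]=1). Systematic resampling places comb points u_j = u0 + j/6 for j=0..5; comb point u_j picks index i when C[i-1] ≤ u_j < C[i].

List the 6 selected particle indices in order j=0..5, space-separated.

C = [1/7, 5/14, 19/28, 5/7, 5/7, 1]
j=0: u_0=7/45 ∈ [1/7, 5/14) → index 1
j=1: u_1=29/90 ∈ [1/7, 5/14) → index 1
j=2: u_2=22/45 ∈ [5/14, 19/28) → index 2
j=3: u_3=59/90 ∈ [5/14, 19/28) → index 2
j=4: u_4=37/45 ∈ [5/7, 1) → index 5
j=5: u_5=89/90 ∈ [5/7, 1) → index 5

1 1 2 2 5 5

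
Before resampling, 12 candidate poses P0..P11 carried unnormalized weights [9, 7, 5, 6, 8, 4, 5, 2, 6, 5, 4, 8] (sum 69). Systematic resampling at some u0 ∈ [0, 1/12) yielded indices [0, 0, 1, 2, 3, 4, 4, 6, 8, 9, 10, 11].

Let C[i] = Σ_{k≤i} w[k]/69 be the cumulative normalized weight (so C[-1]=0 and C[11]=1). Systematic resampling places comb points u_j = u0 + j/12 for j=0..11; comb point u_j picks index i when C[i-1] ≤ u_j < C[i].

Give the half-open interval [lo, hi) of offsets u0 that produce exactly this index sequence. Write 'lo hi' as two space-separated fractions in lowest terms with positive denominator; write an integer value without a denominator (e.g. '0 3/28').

1/276 1/138

C = [3/23, 16/69, 7/23, 9/23, 35/69, 13/23, 44/69, 2/3, 52/69, 19/23, 61/69, 1]
j=0 picked index 0: u0 ∈ [0, 3/23)
j=1 picked index 0: u0 ∈ [-1/12, 13/276)
j=2 picked index 1: u0 ∈ [-5/138, 3/46)
j=3 picked index 2: u0 ∈ [-5/276, 5/92)
j=4 picked index 3: u0 ∈ [-2/69, 4/69)
j=5 picked index 4: u0 ∈ [-7/276, 25/276)
j=6 picked index 4: u0 ∈ [-5/46, 1/138)
j=7 picked index 6: u0 ∈ [-5/276, 5/92)
j=8 picked index 8: u0 ∈ [0, 2/23)
j=9 picked index 9: u0 ∈ [1/276, 7/92)
j=10 picked index 10: u0 ∈ [-1/138, 7/138)
j=11 picked index 11: u0 ∈ [-3/92, 1/12)
intersection: [1/276, 1/138)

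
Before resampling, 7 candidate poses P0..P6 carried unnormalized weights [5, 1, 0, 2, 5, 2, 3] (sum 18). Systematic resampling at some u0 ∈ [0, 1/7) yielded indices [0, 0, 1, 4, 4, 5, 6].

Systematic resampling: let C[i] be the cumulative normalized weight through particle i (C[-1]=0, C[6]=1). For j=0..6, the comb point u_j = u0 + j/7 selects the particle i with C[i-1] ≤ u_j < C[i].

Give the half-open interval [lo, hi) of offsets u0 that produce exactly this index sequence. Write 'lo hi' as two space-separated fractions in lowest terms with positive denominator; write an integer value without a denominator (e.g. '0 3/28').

1/63 1/21

C = [5/18, 1/3, 1/3, 4/9, 13/18, 5/6, 1]
j=0 picked index 0: u0 ∈ [0, 5/18)
j=1 picked index 0: u0 ∈ [-1/7, 17/126)
j=2 picked index 1: u0 ∈ [-1/126, 1/21)
j=3 picked index 4: u0 ∈ [1/63, 37/126)
j=4 picked index 4: u0 ∈ [-8/63, 19/126)
j=5 picked index 5: u0 ∈ [1/126, 5/42)
j=6 picked index 6: u0 ∈ [-1/42, 1/7)
intersection: [1/63, 1/21)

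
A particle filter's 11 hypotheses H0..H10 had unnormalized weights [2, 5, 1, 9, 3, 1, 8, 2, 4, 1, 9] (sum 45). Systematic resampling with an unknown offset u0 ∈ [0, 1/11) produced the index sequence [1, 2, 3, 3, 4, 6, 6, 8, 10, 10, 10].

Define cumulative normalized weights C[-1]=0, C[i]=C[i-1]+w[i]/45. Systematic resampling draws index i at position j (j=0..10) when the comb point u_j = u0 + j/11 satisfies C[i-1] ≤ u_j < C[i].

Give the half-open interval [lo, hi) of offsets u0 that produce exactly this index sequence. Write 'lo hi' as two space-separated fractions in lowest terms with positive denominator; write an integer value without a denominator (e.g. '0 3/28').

C = [2/45, 7/45, 8/45, 17/45, 4/9, 7/15, 29/45, 31/45, 7/9, 4/5, 1]
j=0 picked index 1: u0 ∈ [2/45, 7/45)
j=1 picked index 2: u0 ∈ [32/495, 43/495)
j=2 picked index 3: u0 ∈ [-2/495, 97/495)
j=3 picked index 3: u0 ∈ [-47/495, 52/495)
j=4 picked index 4: u0 ∈ [7/495, 8/99)
j=5 picked index 6: u0 ∈ [2/165, 94/495)
j=6 picked index 6: u0 ∈ [-13/165, 49/495)
j=7 picked index 8: u0 ∈ [26/495, 14/99)
j=8 picked index 10: u0 ∈ [4/55, 3/11)
j=9 picked index 10: u0 ∈ [-1/55, 2/11)
j=10 picked index 10: u0 ∈ [-6/55, 1/11)
intersection: [4/55, 8/99)

4/55 8/99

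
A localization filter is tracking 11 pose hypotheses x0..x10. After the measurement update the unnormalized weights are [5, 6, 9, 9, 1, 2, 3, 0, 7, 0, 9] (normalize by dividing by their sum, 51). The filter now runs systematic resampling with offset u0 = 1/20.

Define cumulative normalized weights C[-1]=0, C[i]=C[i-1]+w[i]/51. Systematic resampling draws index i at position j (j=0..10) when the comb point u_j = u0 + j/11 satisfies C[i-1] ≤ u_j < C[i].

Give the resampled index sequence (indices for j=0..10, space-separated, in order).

C = [5/51, 11/51, 20/51, 29/51, 10/17, 32/51, 35/51, 35/51, 14/17, 14/17, 1]
j=0: u_0=1/20 ∈ [0, 5/51) → index 0
j=1: u_1=31/220 ∈ [5/51, 11/51) → index 1
j=2: u_2=51/220 ∈ [11/51, 20/51) → index 2
j=3: u_3=71/220 ∈ [11/51, 20/51) → index 2
j=4: u_4=91/220 ∈ [20/51, 29/51) → index 3
j=5: u_5=111/220 ∈ [20/51, 29/51) → index 3
j=6: u_6=131/220 ∈ [10/17, 32/51) → index 5
j=7: u_7=151/220 ∈ [35/51, 14/17) → index 8
j=8: u_8=171/220 ∈ [35/51, 14/17) → index 8
j=9: u_9=191/220 ∈ [14/17, 1) → index 10
j=10: u_10=211/220 ∈ [14/17, 1) → index 10

0 1 2 2 3 3 5 8 8 10 10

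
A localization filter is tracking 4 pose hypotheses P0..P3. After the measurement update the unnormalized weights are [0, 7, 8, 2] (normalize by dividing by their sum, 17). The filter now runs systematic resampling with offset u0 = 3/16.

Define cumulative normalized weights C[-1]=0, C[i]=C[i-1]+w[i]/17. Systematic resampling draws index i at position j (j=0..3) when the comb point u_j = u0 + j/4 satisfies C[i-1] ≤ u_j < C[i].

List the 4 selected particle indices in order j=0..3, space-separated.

C = [0, 7/17, 15/17, 1]
j=0: u_0=3/16 ∈ [0, 7/17) → index 1
j=1: u_1=7/16 ∈ [7/17, 15/17) → index 2
j=2: u_2=11/16 ∈ [7/17, 15/17) → index 2
j=3: u_3=15/16 ∈ [15/17, 1) → index 3

1 2 2 3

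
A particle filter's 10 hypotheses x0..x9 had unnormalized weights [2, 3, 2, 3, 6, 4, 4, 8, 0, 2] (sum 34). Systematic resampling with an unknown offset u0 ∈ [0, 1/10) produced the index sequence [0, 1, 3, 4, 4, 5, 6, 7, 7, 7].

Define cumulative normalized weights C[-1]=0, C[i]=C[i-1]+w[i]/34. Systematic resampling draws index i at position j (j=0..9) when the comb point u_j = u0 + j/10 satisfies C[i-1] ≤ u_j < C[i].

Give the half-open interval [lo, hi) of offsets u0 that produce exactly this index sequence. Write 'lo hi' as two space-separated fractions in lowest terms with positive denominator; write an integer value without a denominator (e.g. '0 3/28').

C = [1/17, 5/34, 7/34, 5/17, 8/17, 10/17, 12/17, 16/17, 16/17, 1]
j=0 picked index 0: u0 ∈ [0, 1/17)
j=1 picked index 1: u0 ∈ [-7/170, 4/85)
j=2 picked index 3: u0 ∈ [1/170, 8/85)
j=3 picked index 4: u0 ∈ [-1/170, 29/170)
j=4 picked index 4: u0 ∈ [-9/85, 6/85)
j=5 picked index 5: u0 ∈ [-1/34, 3/34)
j=6 picked index 6: u0 ∈ [-1/85, 9/85)
j=7 picked index 7: u0 ∈ [1/170, 41/170)
j=8 picked index 7: u0 ∈ [-8/85, 12/85)
j=9 picked index 7: u0 ∈ [-33/170, 7/170)
intersection: [1/170, 7/170)

1/170 7/170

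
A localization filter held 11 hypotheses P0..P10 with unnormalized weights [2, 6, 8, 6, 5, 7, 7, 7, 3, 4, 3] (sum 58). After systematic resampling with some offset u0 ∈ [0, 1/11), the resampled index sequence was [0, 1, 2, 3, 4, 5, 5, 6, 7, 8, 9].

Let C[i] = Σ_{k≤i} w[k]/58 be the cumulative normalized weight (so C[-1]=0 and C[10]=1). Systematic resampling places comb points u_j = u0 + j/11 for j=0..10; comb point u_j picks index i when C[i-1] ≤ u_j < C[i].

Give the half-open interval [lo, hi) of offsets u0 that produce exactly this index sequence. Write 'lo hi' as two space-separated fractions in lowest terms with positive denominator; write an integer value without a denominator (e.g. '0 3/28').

5/319 1/29

C = [1/29, 4/29, 8/29, 11/29, 27/58, 17/29, 41/58, 24/29, 51/58, 55/58, 1]
j=0 picked index 0: u0 ∈ [0, 1/29)
j=1 picked index 1: u0 ∈ [-18/319, 15/319)
j=2 picked index 2: u0 ∈ [-14/319, 30/319)
j=3 picked index 3: u0 ∈ [1/319, 34/319)
j=4 picked index 4: u0 ∈ [5/319, 65/638)
j=5 picked index 5: u0 ∈ [7/638, 42/319)
j=6 picked index 5: u0 ∈ [-51/638, 13/319)
j=7 picked index 6: u0 ∈ [-16/319, 45/638)
j=8 picked index 7: u0 ∈ [-13/638, 32/319)
j=9 picked index 8: u0 ∈ [3/319, 39/638)
j=10 picked index 9: u0 ∈ [-19/638, 25/638)
intersection: [5/319, 1/29)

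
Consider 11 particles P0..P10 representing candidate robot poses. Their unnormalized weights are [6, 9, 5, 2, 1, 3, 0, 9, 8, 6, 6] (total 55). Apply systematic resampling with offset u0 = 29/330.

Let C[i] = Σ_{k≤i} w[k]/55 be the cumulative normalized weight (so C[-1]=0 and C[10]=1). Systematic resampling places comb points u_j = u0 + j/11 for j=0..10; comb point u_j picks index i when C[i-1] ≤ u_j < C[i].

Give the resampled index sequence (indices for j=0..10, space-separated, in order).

0 1 1 2 5 7 7 8 9 10 10

C = [6/55, 3/11, 4/11, 2/5, 23/55, 26/55, 26/55, 7/11, 43/55, 49/55, 1]
j=0: u_0=29/330 ∈ [0, 6/55) → index 0
j=1: u_1=59/330 ∈ [6/55, 3/11) → index 1
j=2: u_2=89/330 ∈ [6/55, 3/11) → index 1
j=3: u_3=119/330 ∈ [3/11, 4/11) → index 2
j=4: u_4=149/330 ∈ [23/55, 26/55) → index 5
j=5: u_5=179/330 ∈ [26/55, 7/11) → index 7
j=6: u_6=19/30 ∈ [26/55, 7/11) → index 7
j=7: u_7=239/330 ∈ [7/11, 43/55) → index 8
j=8: u_8=269/330 ∈ [43/55, 49/55) → index 9
j=9: u_9=299/330 ∈ [49/55, 1) → index 10
j=10: u_10=329/330 ∈ [49/55, 1) → index 10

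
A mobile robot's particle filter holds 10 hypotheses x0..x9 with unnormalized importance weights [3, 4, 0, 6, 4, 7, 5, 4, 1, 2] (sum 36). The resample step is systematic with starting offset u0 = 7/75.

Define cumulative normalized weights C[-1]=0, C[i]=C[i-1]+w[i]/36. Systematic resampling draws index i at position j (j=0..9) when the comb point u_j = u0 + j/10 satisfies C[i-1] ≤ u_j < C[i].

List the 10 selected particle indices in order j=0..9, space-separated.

1 1 3 4 5 5 6 6 7 9

C = [1/12, 7/36, 7/36, 13/36, 17/36, 2/3, 29/36, 11/12, 17/18, 1]
j=0: u_0=7/75 ∈ [1/12, 7/36) → index 1
j=1: u_1=29/150 ∈ [1/12, 7/36) → index 1
j=2: u_2=22/75 ∈ [7/36, 13/36) → index 3
j=3: u_3=59/150 ∈ [13/36, 17/36) → index 4
j=4: u_4=37/75 ∈ [17/36, 2/3) → index 5
j=5: u_5=89/150 ∈ [17/36, 2/3) → index 5
j=6: u_6=52/75 ∈ [2/3, 29/36) → index 6
j=7: u_7=119/150 ∈ [2/3, 29/36) → index 6
j=8: u_8=67/75 ∈ [29/36, 11/12) → index 7
j=9: u_9=149/150 ∈ [17/18, 1) → index 9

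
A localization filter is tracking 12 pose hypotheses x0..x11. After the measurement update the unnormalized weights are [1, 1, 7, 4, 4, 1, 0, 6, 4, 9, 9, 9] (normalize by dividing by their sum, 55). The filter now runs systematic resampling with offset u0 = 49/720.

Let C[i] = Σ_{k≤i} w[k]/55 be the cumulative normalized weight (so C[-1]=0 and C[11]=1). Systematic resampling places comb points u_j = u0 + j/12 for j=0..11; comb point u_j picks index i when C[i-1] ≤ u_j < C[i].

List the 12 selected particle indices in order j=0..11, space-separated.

C = [1/55, 2/55, 9/55, 13/55, 17/55, 18/55, 18/55, 24/55, 28/55, 37/55, 46/55, 1]
j=0: u_0=49/720 ∈ [2/55, 9/55) → index 2
j=1: u_1=109/720 ∈ [2/55, 9/55) → index 2
j=2: u_2=169/720 ∈ [9/55, 13/55) → index 3
j=3: u_3=229/720 ∈ [17/55, 18/55) → index 5
j=4: u_4=289/720 ∈ [18/55, 24/55) → index 7
j=5: u_5=349/720 ∈ [24/55, 28/55) → index 8
j=6: u_6=409/720 ∈ [28/55, 37/55) → index 9
j=7: u_7=469/720 ∈ [28/55, 37/55) → index 9
j=8: u_8=529/720 ∈ [37/55, 46/55) → index 10
j=9: u_9=589/720 ∈ [37/55, 46/55) → index 10
j=10: u_10=649/720 ∈ [46/55, 1) → index 11
j=11: u_11=709/720 ∈ [46/55, 1) → index 11

2 2 3 5 7 8 9 9 10 10 11 11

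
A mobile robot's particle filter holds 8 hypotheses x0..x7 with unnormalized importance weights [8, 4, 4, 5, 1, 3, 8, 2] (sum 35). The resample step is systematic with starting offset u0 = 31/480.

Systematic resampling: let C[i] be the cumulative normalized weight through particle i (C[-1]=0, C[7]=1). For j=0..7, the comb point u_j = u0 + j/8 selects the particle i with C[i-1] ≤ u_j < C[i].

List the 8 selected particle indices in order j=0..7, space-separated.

0 0 1 2 3 5 6 6

C = [8/35, 12/35, 16/35, 3/5, 22/35, 5/7, 33/35, 1]
j=0: u_0=31/480 ∈ [0, 8/35) → index 0
j=1: u_1=91/480 ∈ [0, 8/35) → index 0
j=2: u_2=151/480 ∈ [8/35, 12/35) → index 1
j=3: u_3=211/480 ∈ [12/35, 16/35) → index 2
j=4: u_4=271/480 ∈ [16/35, 3/5) → index 3
j=5: u_5=331/480 ∈ [22/35, 5/7) → index 5
j=6: u_6=391/480 ∈ [5/7, 33/35) → index 6
j=7: u_7=451/480 ∈ [5/7, 33/35) → index 6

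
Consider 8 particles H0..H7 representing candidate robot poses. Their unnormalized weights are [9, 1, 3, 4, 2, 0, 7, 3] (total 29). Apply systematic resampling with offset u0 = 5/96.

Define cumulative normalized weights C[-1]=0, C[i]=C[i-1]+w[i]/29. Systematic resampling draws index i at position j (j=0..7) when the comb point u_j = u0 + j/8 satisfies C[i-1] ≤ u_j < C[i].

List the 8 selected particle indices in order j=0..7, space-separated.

C = [9/29, 10/29, 13/29, 17/29, 19/29, 19/29, 26/29, 1]
j=0: u_0=5/96 ∈ [0, 9/29) → index 0
j=1: u_1=17/96 ∈ [0, 9/29) → index 0
j=2: u_2=29/96 ∈ [0, 9/29) → index 0
j=3: u_3=41/96 ∈ [10/29, 13/29) → index 2
j=4: u_4=53/96 ∈ [13/29, 17/29) → index 3
j=5: u_5=65/96 ∈ [19/29, 26/29) → index 6
j=6: u_6=77/96 ∈ [19/29, 26/29) → index 6
j=7: u_7=89/96 ∈ [26/29, 1) → index 7

0 0 0 2 3 6 6 7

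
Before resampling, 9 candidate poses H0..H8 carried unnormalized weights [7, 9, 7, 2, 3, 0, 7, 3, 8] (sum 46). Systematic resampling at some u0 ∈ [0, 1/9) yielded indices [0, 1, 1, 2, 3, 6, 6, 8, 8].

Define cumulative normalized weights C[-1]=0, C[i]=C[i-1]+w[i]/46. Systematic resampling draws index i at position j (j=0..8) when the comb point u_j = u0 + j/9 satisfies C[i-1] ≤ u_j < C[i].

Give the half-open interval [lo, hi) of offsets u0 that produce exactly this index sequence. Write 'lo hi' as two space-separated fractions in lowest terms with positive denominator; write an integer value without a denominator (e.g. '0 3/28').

C = [7/46, 8/23, 1/2, 25/46, 14/23, 14/23, 35/46, 19/23, 1]
j=0 picked index 0: u0 ∈ [0, 7/46)
j=1 picked index 1: u0 ∈ [17/414, 49/207)
j=2 picked index 1: u0 ∈ [-29/414, 26/207)
j=3 picked index 2: u0 ∈ [1/69, 1/6)
j=4 picked index 3: u0 ∈ [1/18, 41/414)
j=5 picked index 6: u0 ∈ [11/207, 85/414)
j=6 picked index 6: u0 ∈ [-4/69, 13/138)
j=7 picked index 8: u0 ∈ [10/207, 2/9)
j=8 picked index 8: u0 ∈ [-13/207, 1/9)
intersection: [1/18, 13/138)

1/18 13/138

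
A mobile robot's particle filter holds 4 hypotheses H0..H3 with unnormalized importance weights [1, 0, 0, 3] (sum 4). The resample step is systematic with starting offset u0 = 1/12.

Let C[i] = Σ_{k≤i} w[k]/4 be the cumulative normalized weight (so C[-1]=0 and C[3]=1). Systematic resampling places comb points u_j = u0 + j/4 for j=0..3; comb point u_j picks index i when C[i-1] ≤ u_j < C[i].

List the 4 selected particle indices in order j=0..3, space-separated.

0 3 3 3

C = [1/4, 1/4, 1/4, 1]
j=0: u_0=1/12 ∈ [0, 1/4) → index 0
j=1: u_1=1/3 ∈ [1/4, 1) → index 3
j=2: u_2=7/12 ∈ [1/4, 1) → index 3
j=3: u_3=5/6 ∈ [1/4, 1) → index 3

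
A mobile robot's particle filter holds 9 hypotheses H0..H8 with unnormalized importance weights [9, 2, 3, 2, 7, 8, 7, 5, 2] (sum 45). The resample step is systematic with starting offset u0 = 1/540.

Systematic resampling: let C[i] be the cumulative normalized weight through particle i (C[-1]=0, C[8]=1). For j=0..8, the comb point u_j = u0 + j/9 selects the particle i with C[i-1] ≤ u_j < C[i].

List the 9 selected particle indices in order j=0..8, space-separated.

C = [1/5, 11/45, 14/45, 16/45, 23/45, 31/45, 38/45, 43/45, 1]
j=0: u_0=1/540 ∈ [0, 1/5) → index 0
j=1: u_1=61/540 ∈ [0, 1/5) → index 0
j=2: u_2=121/540 ∈ [1/5, 11/45) → index 1
j=3: u_3=181/540 ∈ [14/45, 16/45) → index 3
j=4: u_4=241/540 ∈ [16/45, 23/45) → index 4
j=5: u_5=301/540 ∈ [23/45, 31/45) → index 5
j=6: u_6=361/540 ∈ [23/45, 31/45) → index 5
j=7: u_7=421/540 ∈ [31/45, 38/45) → index 6
j=8: u_8=481/540 ∈ [38/45, 43/45) → index 7

0 0 1 3 4 5 5 6 7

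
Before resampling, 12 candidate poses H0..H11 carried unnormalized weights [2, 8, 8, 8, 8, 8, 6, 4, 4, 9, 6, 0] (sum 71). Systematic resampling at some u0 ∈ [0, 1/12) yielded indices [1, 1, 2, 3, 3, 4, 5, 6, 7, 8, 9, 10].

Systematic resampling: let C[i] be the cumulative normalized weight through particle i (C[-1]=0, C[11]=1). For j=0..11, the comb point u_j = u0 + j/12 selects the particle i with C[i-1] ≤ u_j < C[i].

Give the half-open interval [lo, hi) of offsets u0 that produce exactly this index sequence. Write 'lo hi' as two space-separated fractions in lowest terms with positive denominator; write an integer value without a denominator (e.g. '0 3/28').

2/71 7/213

C = [2/71, 10/71, 18/71, 26/71, 34/71, 42/71, 48/71, 52/71, 56/71, 65/71, 1, 1]
j=0 picked index 1: u0 ∈ [2/71, 10/71)
j=1 picked index 1: u0 ∈ [-47/852, 49/852)
j=2 picked index 2: u0 ∈ [-11/426, 37/426)
j=3 picked index 3: u0 ∈ [1/284, 33/284)
j=4 picked index 3: u0 ∈ [-17/213, 7/213)
j=5 picked index 4: u0 ∈ [-43/852, 53/852)
j=6 picked index 5: u0 ∈ [-3/142, 13/142)
j=7 picked index 6: u0 ∈ [7/852, 79/852)
j=8 picked index 7: u0 ∈ [2/213, 14/213)
j=9 picked index 8: u0 ∈ [-5/284, 11/284)
j=10 picked index 9: u0 ∈ [-19/426, 35/426)
j=11 picked index 10: u0 ∈ [-1/852, 1/12)
intersection: [2/71, 7/213)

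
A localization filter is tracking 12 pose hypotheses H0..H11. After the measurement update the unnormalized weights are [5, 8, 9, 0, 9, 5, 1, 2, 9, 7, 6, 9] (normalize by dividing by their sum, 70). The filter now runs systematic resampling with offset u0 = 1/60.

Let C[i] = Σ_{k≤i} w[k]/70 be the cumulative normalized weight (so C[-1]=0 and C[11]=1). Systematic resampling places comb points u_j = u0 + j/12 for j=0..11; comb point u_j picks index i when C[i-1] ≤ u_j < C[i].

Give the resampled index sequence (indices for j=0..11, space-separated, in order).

C = [1/14, 13/70, 11/35, 11/35, 31/70, 18/35, 37/70, 39/70, 24/35, 11/14, 61/70, 1]
j=0: u_0=1/60 ∈ [0, 1/14) → index 0
j=1: u_1=1/10 ∈ [1/14, 13/70) → index 1
j=2: u_2=11/60 ∈ [1/14, 13/70) → index 1
j=3: u_3=4/15 ∈ [13/70, 11/35) → index 2
j=4: u_4=7/20 ∈ [11/35, 31/70) → index 4
j=5: u_5=13/30 ∈ [11/35, 31/70) → index 4
j=6: u_6=31/60 ∈ [18/35, 37/70) → index 6
j=7: u_7=3/5 ∈ [39/70, 24/35) → index 8
j=8: u_8=41/60 ∈ [39/70, 24/35) → index 8
j=9: u_9=23/30 ∈ [24/35, 11/14) → index 9
j=10: u_10=17/20 ∈ [11/14, 61/70) → index 10
j=11: u_11=14/15 ∈ [61/70, 1) → index 11

0 1 1 2 4 4 6 8 8 9 10 11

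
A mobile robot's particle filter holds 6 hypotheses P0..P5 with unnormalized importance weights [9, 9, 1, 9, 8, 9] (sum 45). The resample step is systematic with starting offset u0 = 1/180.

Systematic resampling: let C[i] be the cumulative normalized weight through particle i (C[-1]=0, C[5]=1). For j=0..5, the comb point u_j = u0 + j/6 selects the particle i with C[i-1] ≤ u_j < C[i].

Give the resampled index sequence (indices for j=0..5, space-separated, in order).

0 0 1 3 4 5

C = [1/5, 2/5, 19/45, 28/45, 4/5, 1]
j=0: u_0=1/180 ∈ [0, 1/5) → index 0
j=1: u_1=31/180 ∈ [0, 1/5) → index 0
j=2: u_2=61/180 ∈ [1/5, 2/5) → index 1
j=3: u_3=91/180 ∈ [19/45, 28/45) → index 3
j=4: u_4=121/180 ∈ [28/45, 4/5) → index 4
j=5: u_5=151/180 ∈ [4/5, 1) → index 5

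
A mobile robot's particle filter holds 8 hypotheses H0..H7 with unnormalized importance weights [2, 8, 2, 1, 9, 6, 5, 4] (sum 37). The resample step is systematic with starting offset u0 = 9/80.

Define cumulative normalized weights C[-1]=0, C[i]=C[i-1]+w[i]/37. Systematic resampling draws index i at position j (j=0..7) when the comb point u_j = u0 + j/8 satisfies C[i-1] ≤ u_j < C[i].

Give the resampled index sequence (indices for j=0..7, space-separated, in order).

C = [2/37, 10/37, 12/37, 13/37, 22/37, 28/37, 33/37, 1]
j=0: u_0=9/80 ∈ [2/37, 10/37) → index 1
j=1: u_1=19/80 ∈ [2/37, 10/37) → index 1
j=2: u_2=29/80 ∈ [13/37, 22/37) → index 4
j=3: u_3=39/80 ∈ [13/37, 22/37) → index 4
j=4: u_4=49/80 ∈ [22/37, 28/37) → index 5
j=5: u_5=59/80 ∈ [22/37, 28/37) → index 5
j=6: u_6=69/80 ∈ [28/37, 33/37) → index 6
j=7: u_7=79/80 ∈ [33/37, 1) → index 7

1 1 4 4 5 5 6 7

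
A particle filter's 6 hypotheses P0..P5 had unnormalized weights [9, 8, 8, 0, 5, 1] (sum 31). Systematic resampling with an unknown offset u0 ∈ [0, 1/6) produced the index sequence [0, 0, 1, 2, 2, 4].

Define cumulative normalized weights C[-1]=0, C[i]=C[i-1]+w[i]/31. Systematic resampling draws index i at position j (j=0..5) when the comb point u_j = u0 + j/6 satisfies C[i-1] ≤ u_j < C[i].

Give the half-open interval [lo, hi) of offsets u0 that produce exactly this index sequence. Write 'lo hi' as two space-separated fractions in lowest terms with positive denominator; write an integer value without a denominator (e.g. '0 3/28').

C = [9/31, 17/31, 25/31, 25/31, 30/31, 1]
j=0 picked index 0: u0 ∈ [0, 9/31)
j=1 picked index 0: u0 ∈ [-1/6, 23/186)
j=2 picked index 1: u0 ∈ [-4/93, 20/93)
j=3 picked index 2: u0 ∈ [3/62, 19/62)
j=4 picked index 2: u0 ∈ [-11/93, 13/93)
j=5 picked index 4: u0 ∈ [-5/186, 25/186)
intersection: [3/62, 23/186)

3/62 23/186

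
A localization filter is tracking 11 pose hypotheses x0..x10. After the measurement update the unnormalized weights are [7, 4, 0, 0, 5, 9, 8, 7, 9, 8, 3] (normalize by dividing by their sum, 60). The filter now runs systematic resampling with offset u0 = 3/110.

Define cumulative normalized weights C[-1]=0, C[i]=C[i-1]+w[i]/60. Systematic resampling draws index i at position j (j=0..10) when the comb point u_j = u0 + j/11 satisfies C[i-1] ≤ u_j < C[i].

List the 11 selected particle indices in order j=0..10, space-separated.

0 1 4 5 5 6 7 7 8 9 9

C = [7/60, 11/60, 11/60, 11/60, 4/15, 5/12, 11/20, 2/3, 49/60, 19/20, 1]
j=0: u_0=3/110 ∈ [0, 7/60) → index 0
j=1: u_1=13/110 ∈ [7/60, 11/60) → index 1
j=2: u_2=23/110 ∈ [11/60, 4/15) → index 4
j=3: u_3=3/10 ∈ [4/15, 5/12) → index 5
j=4: u_4=43/110 ∈ [4/15, 5/12) → index 5
j=5: u_5=53/110 ∈ [5/12, 11/20) → index 6
j=6: u_6=63/110 ∈ [11/20, 2/3) → index 7
j=7: u_7=73/110 ∈ [11/20, 2/3) → index 7
j=8: u_8=83/110 ∈ [2/3, 49/60) → index 8
j=9: u_9=93/110 ∈ [49/60, 19/20) → index 9
j=10: u_10=103/110 ∈ [49/60, 19/20) → index 9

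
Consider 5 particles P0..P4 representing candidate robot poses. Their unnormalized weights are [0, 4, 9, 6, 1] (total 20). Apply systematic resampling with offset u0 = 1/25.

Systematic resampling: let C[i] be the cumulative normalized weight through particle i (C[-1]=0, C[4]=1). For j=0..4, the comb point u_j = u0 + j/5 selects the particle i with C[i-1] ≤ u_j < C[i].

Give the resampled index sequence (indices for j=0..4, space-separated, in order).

C = [0, 1/5, 13/20, 19/20, 1]
j=0: u_0=1/25 ∈ [0, 1/5) → index 1
j=1: u_1=6/25 ∈ [1/5, 13/20) → index 2
j=2: u_2=11/25 ∈ [1/5, 13/20) → index 2
j=3: u_3=16/25 ∈ [1/5, 13/20) → index 2
j=4: u_4=21/25 ∈ [13/20, 19/20) → index 3

1 2 2 2 3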